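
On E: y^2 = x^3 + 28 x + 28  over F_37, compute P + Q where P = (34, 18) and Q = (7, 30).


P != Q, so use the chord formula.
s = (y2 - y1) / (x2 - x1) = (12) / (10) mod 37 = 16
x3 = s^2 - x1 - x2 mod 37 = 16^2 - 34 - 7 = 30
y3 = s (x1 - x3) - y1 mod 37 = 16 * (34 - 30) - 18 = 9

P + Q = (30, 9)


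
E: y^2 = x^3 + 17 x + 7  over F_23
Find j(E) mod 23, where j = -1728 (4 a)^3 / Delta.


Delta = -16(4 a^3 + 27 b^2) mod 23 = 16
-1728 * (4 a)^3 = -1728 * (4*17)^3 mod 23 = 3
j = 3 * 16^(-1) mod 23 = 16

j = 16 (mod 23)


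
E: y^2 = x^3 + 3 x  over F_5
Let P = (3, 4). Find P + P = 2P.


Doubling: s = (3 x1^2 + a) / (2 y1)
s = (3*3^2 + 3) / (2*4) mod 5 = 0
x3 = s^2 - 2 x1 mod 5 = 0^2 - 2*3 = 4
y3 = s (x1 - x3) - y1 mod 5 = 0 * (3 - 4) - 4 = 1

2P = (4, 1)


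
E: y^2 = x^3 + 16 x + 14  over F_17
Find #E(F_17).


For each x in F_17, count y with y^2 = x^3 + 16 x + 14 mod 17:
  x = 3: RHS = 4, y in [2, 15]  -> 2 point(s)
  x = 5: RHS = 15, y in [7, 10]  -> 2 point(s)
  x = 8: RHS = 8, y in [5, 12]  -> 2 point(s)
  x = 10: RHS = 1, y in [1, 16]  -> 2 point(s)
  x = 11: RHS = 8, y in [5, 12]  -> 2 point(s)
  x = 12: RHS = 13, y in [8, 9]  -> 2 point(s)
  x = 15: RHS = 8, y in [5, 12]  -> 2 point(s)
Affine points: 14. Add the point at infinity: total = 15.

#E(F_17) = 15


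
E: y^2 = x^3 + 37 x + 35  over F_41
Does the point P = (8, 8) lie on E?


Check whether y^2 = x^3 + 37 x + 35 (mod 41) for (x, y) = (8, 8).
LHS: y^2 = 8^2 mod 41 = 23
RHS: x^3 + 37 x + 35 = 8^3 + 37*8 + 35 mod 41 = 23
LHS = RHS

Yes, on the curve


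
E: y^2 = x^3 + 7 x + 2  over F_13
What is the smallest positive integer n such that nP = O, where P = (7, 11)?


Compute successive multiples of P until we hit O:
  1P = (7, 11)
  2P = (9, 1)
  3P = (9, 12)
  4P = (7, 2)
  5P = O

ord(P) = 5


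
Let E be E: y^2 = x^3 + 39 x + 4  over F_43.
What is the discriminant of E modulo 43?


4 a^3 + 27 b^2 = 4*39^3 + 27*4^2 = 237276 + 432 = 237708
Delta = -16 * (237708) = -3803328
Delta mod 43 = 22

Delta = 22 (mod 43)


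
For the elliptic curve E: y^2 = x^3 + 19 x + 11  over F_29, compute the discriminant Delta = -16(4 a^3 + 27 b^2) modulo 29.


4 a^3 + 27 b^2 = 4*19^3 + 27*11^2 = 27436 + 3267 = 30703
Delta = -16 * (30703) = -491248
Delta mod 29 = 12

Delta = 12 (mod 29)


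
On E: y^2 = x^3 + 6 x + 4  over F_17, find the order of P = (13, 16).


Compute successive multiples of P until we hit O:
  1P = (13, 16)
  2P = (6, 16)
  3P = (15, 1)
  4P = (7, 7)
  5P = (12, 11)
  6P = (0, 15)
  7P = (3, 7)
  8P = (3, 10)
  ... (continuing to 15P)
  15P = O

ord(P) = 15


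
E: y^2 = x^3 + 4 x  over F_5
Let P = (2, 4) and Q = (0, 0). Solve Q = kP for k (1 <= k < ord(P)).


Enumerate multiples of P until we hit Q = (0, 0):
  1P = (2, 4)
  2P = (0, 0)
Match found at i = 2.

k = 2


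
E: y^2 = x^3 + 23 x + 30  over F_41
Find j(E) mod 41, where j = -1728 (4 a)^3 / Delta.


Delta = -16(4 a^3 + 27 b^2) mod 41 = 28
-1728 * (4 a)^3 = -1728 * (4*23)^3 mod 41 = 27
j = 27 * 28^(-1) mod 41 = 20

j = 20 (mod 41)


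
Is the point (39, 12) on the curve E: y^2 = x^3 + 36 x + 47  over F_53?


Check whether y^2 = x^3 + 36 x + 47 (mod 53) for (x, y) = (39, 12).
LHS: y^2 = 12^2 mod 53 = 38
RHS: x^3 + 36 x + 47 = 39^3 + 36*39 + 47 mod 53 = 32
LHS != RHS

No, not on the curve


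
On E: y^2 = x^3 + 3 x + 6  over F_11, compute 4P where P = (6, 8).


k = 4 = 100_2 (binary, LSB first: 001)
Double-and-add from P = (6, 8):
  bit 0 = 0: acc unchanged = O
  bit 1 = 0: acc unchanged = O
  bit 2 = 1: acc = O + (8, 6) = (8, 6)

4P = (8, 6)


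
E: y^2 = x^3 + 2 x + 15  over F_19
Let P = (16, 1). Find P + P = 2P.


Doubling: s = (3 x1^2 + a) / (2 y1)
s = (3*16^2 + 2) / (2*1) mod 19 = 5
x3 = s^2 - 2 x1 mod 19 = 5^2 - 2*16 = 12
y3 = s (x1 - x3) - y1 mod 19 = 5 * (16 - 12) - 1 = 0

2P = (12, 0)


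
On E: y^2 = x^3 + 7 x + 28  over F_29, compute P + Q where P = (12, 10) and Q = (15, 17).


P != Q, so use the chord formula.
s = (y2 - y1) / (x2 - x1) = (7) / (3) mod 29 = 12
x3 = s^2 - x1 - x2 mod 29 = 12^2 - 12 - 15 = 1
y3 = s (x1 - x3) - y1 mod 29 = 12 * (12 - 1) - 10 = 6

P + Q = (1, 6)


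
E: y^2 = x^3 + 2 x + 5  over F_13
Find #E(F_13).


For each x in F_13, count y with y^2 = x^3 + 2 x + 5 mod 13:
  x = 2: RHS = 4, y in [2, 11]  -> 2 point(s)
  x = 3: RHS = 12, y in [5, 8]  -> 2 point(s)
  x = 4: RHS = 12, y in [5, 8]  -> 2 point(s)
  x = 5: RHS = 10, y in [6, 7]  -> 2 point(s)
  x = 6: RHS = 12, y in [5, 8]  -> 2 point(s)
  x = 8: RHS = 0, y in [0]  -> 1 point(s)
Affine points: 11. Add the point at infinity: total = 12.

#E(F_13) = 12


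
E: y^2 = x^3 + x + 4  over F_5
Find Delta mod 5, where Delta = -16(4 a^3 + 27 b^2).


4 a^3 + 27 b^2 = 4*1^3 + 27*4^2 = 4 + 432 = 436
Delta = -16 * (436) = -6976
Delta mod 5 = 4

Delta = 4 (mod 5)


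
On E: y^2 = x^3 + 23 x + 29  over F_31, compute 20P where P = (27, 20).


k = 20 = 10100_2 (binary, LSB first: 00101)
Double-and-add from P = (27, 20):
  bit 0 = 0: acc unchanged = O
  bit 1 = 0: acc unchanged = O
  bit 2 = 1: acc = O + (10, 22) = (10, 22)
  bit 3 = 0: acc unchanged = (10, 22)
  bit 4 = 1: acc = (10, 22) + (17, 1) = (13, 18)

20P = (13, 18)


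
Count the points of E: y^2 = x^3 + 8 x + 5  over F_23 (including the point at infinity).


For each x in F_23, count y with y^2 = x^3 + 8 x + 5 mod 23:
  x = 2: RHS = 6, y in [11, 12]  -> 2 point(s)
  x = 4: RHS = 9, y in [3, 20]  -> 2 point(s)
  x = 5: RHS = 9, y in [3, 20]  -> 2 point(s)
  x = 6: RHS = 16, y in [4, 19]  -> 2 point(s)
  x = 7: RHS = 13, y in [6, 17]  -> 2 point(s)
  x = 8: RHS = 6, y in [11, 12]  -> 2 point(s)
  x = 9: RHS = 1, y in [1, 22]  -> 2 point(s)
  x = 10: RHS = 4, y in [2, 21]  -> 2 point(s)
  x = 12: RHS = 12, y in [9, 14]  -> 2 point(s)
  x = 13: RHS = 6, y in [11, 12]  -> 2 point(s)
  x = 14: RHS = 9, y in [3, 20]  -> 2 point(s)
  x = 15: RHS = 4, y in [2, 21]  -> 2 point(s)
  x = 18: RHS = 1, y in [1, 22]  -> 2 point(s)
  x = 19: RHS = 1, y in [1, 22]  -> 2 point(s)
  x = 20: RHS = 0, y in [0]  -> 1 point(s)
  x = 21: RHS = 4, y in [2, 21]  -> 2 point(s)
Affine points: 31. Add the point at infinity: total = 32.

#E(F_23) = 32


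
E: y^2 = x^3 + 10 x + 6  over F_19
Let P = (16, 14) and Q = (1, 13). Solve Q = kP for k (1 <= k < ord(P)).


Enumerate multiples of P until we hit Q = (1, 13):
  1P = (16, 14)
  2P = (10, 17)
  3P = (17, 15)
  4P = (6, 15)
  5P = (1, 13)
Match found at i = 5.

k = 5


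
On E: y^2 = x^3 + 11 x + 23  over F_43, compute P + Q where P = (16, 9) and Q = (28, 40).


P != Q, so use the chord formula.
s = (y2 - y1) / (x2 - x1) = (31) / (12) mod 43 = 42
x3 = s^2 - x1 - x2 mod 43 = 42^2 - 16 - 28 = 0
y3 = s (x1 - x3) - y1 mod 43 = 42 * (16 - 0) - 9 = 18

P + Q = (0, 18)


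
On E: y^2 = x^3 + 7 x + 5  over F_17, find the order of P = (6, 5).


Compute successive multiples of P until we hit O:
  1P = (6, 5)
  2P = (14, 5)
  3P = (14, 12)
  4P = (6, 12)
  5P = O

ord(P) = 5


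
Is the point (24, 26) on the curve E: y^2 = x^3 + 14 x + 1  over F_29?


Check whether y^2 = x^3 + 14 x + 1 (mod 29) for (x, y) = (24, 26).
LHS: y^2 = 26^2 mod 29 = 9
RHS: x^3 + 14 x + 1 = 24^3 + 14*24 + 1 mod 29 = 9
LHS = RHS

Yes, on the curve


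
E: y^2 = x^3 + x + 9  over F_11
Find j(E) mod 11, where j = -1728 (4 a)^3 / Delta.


Delta = -16(4 a^3 + 27 b^2) mod 11 = 1
-1728 * (4 a)^3 = -1728 * (4*1)^3 mod 11 = 2
j = 2 * 1^(-1) mod 11 = 2

j = 2 (mod 11)


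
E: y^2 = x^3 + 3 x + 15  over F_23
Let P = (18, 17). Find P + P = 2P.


Doubling: s = (3 x1^2 + a) / (2 y1)
s = (3*18^2 + 3) / (2*17) mod 23 = 5
x3 = s^2 - 2 x1 mod 23 = 5^2 - 2*18 = 12
y3 = s (x1 - x3) - y1 mod 23 = 5 * (18 - 12) - 17 = 13

2P = (12, 13)


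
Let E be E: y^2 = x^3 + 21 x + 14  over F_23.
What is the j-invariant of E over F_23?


Delta = -16(4 a^3 + 27 b^2) mod 23 = 20
-1728 * (4 a)^3 = -1728 * (4*21)^3 mod 23 = 18
j = 18 * 20^(-1) mod 23 = 17

j = 17 (mod 23)


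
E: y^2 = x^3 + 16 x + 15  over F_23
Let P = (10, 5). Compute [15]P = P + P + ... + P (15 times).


k = 15 = 1111_2 (binary, LSB first: 1111)
Double-and-add from P = (10, 5):
  bit 0 = 1: acc = O + (10, 5) = (10, 5)
  bit 1 = 1: acc = (10, 5) + (19, 5) = (17, 18)
  bit 2 = 1: acc = (17, 18) + (14, 4) = (1, 3)
  bit 3 = 1: acc = (1, 3) + (20, 3) = (2, 20)

15P = (2, 20)


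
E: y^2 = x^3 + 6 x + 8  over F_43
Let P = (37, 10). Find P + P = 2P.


Doubling: s = (3 x1^2 + a) / (2 y1)
s = (3*37^2 + 6) / (2*10) mod 43 = 10
x3 = s^2 - 2 x1 mod 43 = 10^2 - 2*37 = 26
y3 = s (x1 - x3) - y1 mod 43 = 10 * (37 - 26) - 10 = 14

2P = (26, 14)


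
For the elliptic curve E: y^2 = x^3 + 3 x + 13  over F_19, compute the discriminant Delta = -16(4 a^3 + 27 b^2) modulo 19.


4 a^3 + 27 b^2 = 4*3^3 + 27*13^2 = 108 + 4563 = 4671
Delta = -16 * (4671) = -74736
Delta mod 19 = 10

Delta = 10 (mod 19)


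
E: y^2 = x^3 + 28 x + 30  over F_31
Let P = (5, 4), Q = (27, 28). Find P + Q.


P != Q, so use the chord formula.
s = (y2 - y1) / (x2 - x1) = (24) / (22) mod 31 = 18
x3 = s^2 - x1 - x2 mod 31 = 18^2 - 5 - 27 = 13
y3 = s (x1 - x3) - y1 mod 31 = 18 * (5 - 13) - 4 = 7

P + Q = (13, 7)


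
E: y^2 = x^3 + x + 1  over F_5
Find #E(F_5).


For each x in F_5, count y with y^2 = x^3 + 1 x + 1 mod 5:
  x = 0: RHS = 1, y in [1, 4]  -> 2 point(s)
  x = 2: RHS = 1, y in [1, 4]  -> 2 point(s)
  x = 3: RHS = 1, y in [1, 4]  -> 2 point(s)
  x = 4: RHS = 4, y in [2, 3]  -> 2 point(s)
Affine points: 8. Add the point at infinity: total = 9.

#E(F_5) = 9


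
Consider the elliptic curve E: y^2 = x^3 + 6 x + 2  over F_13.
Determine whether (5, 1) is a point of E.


Check whether y^2 = x^3 + 6 x + 2 (mod 13) for (x, y) = (5, 1).
LHS: y^2 = 1^2 mod 13 = 1
RHS: x^3 + 6 x + 2 = 5^3 + 6*5 + 2 mod 13 = 1
LHS = RHS

Yes, on the curve


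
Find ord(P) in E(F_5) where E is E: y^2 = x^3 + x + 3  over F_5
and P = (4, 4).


Compute successive multiples of P until we hit O:
  1P = (4, 4)
  2P = (1, 0)
  3P = (4, 1)
  4P = O

ord(P) = 4


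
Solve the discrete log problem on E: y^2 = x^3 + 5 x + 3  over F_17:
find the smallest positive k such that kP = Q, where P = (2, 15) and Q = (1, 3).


Enumerate multiples of P until we hit Q = (1, 3):
  1P = (2, 15)
  2P = (13, 2)
  3P = (10, 13)
  4P = (4, 11)
  5P = (15, 11)
  6P = (1, 3)
Match found at i = 6.

k = 6


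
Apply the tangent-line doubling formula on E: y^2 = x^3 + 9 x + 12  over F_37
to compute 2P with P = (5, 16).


Doubling: s = (3 x1^2 + a) / (2 y1)
s = (3*5^2 + 9) / (2*16) mod 37 = 35
x3 = s^2 - 2 x1 mod 37 = 35^2 - 2*5 = 31
y3 = s (x1 - x3) - y1 mod 37 = 35 * (5 - 31) - 16 = 36

2P = (31, 36)


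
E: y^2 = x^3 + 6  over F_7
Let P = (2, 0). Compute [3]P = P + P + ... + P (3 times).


k = 3 = 11_2 (binary, LSB first: 11)
Double-and-add from P = (2, 0):
  bit 0 = 1: acc = O + (2, 0) = (2, 0)
  bit 1 = 1: acc = (2, 0) + O = (2, 0)

3P = (2, 0)


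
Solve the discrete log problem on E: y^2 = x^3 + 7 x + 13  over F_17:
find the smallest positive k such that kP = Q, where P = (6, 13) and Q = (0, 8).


Enumerate multiples of P until we hit Q = (0, 8):
  1P = (6, 13)
  2P = (1, 15)
  3P = (2, 16)
  4P = (0, 8)
Match found at i = 4.

k = 4


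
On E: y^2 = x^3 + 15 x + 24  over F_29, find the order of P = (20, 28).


Compute successive multiples of P until we hit O:
  1P = (20, 28)
  2P = (13, 26)
  3P = (2, 2)
  4P = (3, 3)
  5P = (19, 11)
  6P = (18, 6)
  7P = (25, 4)
  8P = (14, 7)
  ... (continuing to 25P)
  25P = O

ord(P) = 25


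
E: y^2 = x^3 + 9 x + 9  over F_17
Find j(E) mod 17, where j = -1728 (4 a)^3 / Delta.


Delta = -16(4 a^3 + 27 b^2) mod 17 = 3
-1728 * (4 a)^3 = -1728 * (4*9)^3 mod 17 = 14
j = 14 * 3^(-1) mod 17 = 16

j = 16 (mod 17)


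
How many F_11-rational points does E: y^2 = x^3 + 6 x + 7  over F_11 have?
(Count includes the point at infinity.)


For each x in F_11, count y with y^2 = x^3 + 6 x + 7 mod 11:
  x = 1: RHS = 3, y in [5, 6]  -> 2 point(s)
  x = 2: RHS = 5, y in [4, 7]  -> 2 point(s)
  x = 9: RHS = 9, y in [3, 8]  -> 2 point(s)
  x = 10: RHS = 0, y in [0]  -> 1 point(s)
Affine points: 7. Add the point at infinity: total = 8.

#E(F_11) = 8


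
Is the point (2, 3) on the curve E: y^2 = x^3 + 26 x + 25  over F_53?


Check whether y^2 = x^3 + 26 x + 25 (mod 53) for (x, y) = (2, 3).
LHS: y^2 = 3^2 mod 53 = 9
RHS: x^3 + 26 x + 25 = 2^3 + 26*2 + 25 mod 53 = 32
LHS != RHS

No, not on the curve


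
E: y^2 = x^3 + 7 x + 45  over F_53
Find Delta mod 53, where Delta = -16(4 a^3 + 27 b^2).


4 a^3 + 27 b^2 = 4*7^3 + 27*45^2 = 1372 + 54675 = 56047
Delta = -16 * (56047) = -896752
Delta mod 53 = 8

Delta = 8 (mod 53)


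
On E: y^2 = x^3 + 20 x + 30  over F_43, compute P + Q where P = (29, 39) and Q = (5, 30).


P != Q, so use the chord formula.
s = (y2 - y1) / (x2 - x1) = (34) / (19) mod 43 = 38
x3 = s^2 - x1 - x2 mod 43 = 38^2 - 29 - 5 = 34
y3 = s (x1 - x3) - y1 mod 43 = 38 * (29 - 34) - 39 = 29

P + Q = (34, 29)


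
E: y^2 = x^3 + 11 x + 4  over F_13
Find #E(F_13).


For each x in F_13, count y with y^2 = x^3 + 11 x + 4 mod 13:
  x = 0: RHS = 4, y in [2, 11]  -> 2 point(s)
  x = 1: RHS = 3, y in [4, 9]  -> 2 point(s)
  x = 3: RHS = 12, y in [5, 8]  -> 2 point(s)
  x = 6: RHS = 0, y in [0]  -> 1 point(s)
  x = 9: RHS = 0, y in [0]  -> 1 point(s)
  x = 10: RHS = 9, y in [3, 10]  -> 2 point(s)
  x = 11: RHS = 0, y in [0]  -> 1 point(s)
Affine points: 11. Add the point at infinity: total = 12.

#E(F_13) = 12


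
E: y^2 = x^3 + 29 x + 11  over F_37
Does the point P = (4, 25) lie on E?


Check whether y^2 = x^3 + 29 x + 11 (mod 37) for (x, y) = (4, 25).
LHS: y^2 = 25^2 mod 37 = 33
RHS: x^3 + 29 x + 11 = 4^3 + 29*4 + 11 mod 37 = 6
LHS != RHS

No, not on the curve


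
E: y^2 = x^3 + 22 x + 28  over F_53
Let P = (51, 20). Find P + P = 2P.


Doubling: s = (3 x1^2 + a) / (2 y1)
s = (3*51^2 + 22) / (2*20) mod 53 = 30
x3 = s^2 - 2 x1 mod 53 = 30^2 - 2*51 = 3
y3 = s (x1 - x3) - y1 mod 53 = 30 * (51 - 3) - 20 = 42

2P = (3, 42)


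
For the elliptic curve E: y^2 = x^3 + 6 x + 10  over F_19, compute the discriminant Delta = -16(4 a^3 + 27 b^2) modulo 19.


4 a^3 + 27 b^2 = 4*6^3 + 27*10^2 = 864 + 2700 = 3564
Delta = -16 * (3564) = -57024
Delta mod 19 = 14

Delta = 14 (mod 19)


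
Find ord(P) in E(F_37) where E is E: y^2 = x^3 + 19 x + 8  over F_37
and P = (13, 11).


Compute successive multiples of P until we hit O:
  1P = (13, 11)
  2P = (20, 10)
  3P = (1, 19)
  4P = (7, 22)
  5P = (7, 15)
  6P = (1, 18)
  7P = (20, 27)
  8P = (13, 26)
  ... (continuing to 9P)
  9P = O

ord(P) = 9


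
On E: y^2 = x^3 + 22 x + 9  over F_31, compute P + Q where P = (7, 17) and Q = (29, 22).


P != Q, so use the chord formula.
s = (y2 - y1) / (x2 - x1) = (5) / (22) mod 31 = 27
x3 = s^2 - x1 - x2 mod 31 = 27^2 - 7 - 29 = 11
y3 = s (x1 - x3) - y1 mod 31 = 27 * (7 - 11) - 17 = 30

P + Q = (11, 30)


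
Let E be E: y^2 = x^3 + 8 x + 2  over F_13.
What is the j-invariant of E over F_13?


Delta = -16(4 a^3 + 27 b^2) mod 13 = 6
-1728 * (4 a)^3 = -1728 * (4*8)^3 mod 13 = 8
j = 8 * 6^(-1) mod 13 = 10

j = 10 (mod 13)


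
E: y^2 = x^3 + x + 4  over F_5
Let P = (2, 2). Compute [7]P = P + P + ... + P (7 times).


k = 7 = 111_2 (binary, LSB first: 111)
Double-and-add from P = (2, 2):
  bit 0 = 1: acc = O + (2, 2) = (2, 2)
  bit 1 = 1: acc = (2, 2) + (0, 2) = (3, 3)
  bit 2 = 1: acc = (3, 3) + (1, 4) = (0, 3)

7P = (0, 3)


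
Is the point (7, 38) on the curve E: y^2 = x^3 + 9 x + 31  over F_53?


Check whether y^2 = x^3 + 9 x + 31 (mod 53) for (x, y) = (7, 38).
LHS: y^2 = 38^2 mod 53 = 13
RHS: x^3 + 9 x + 31 = 7^3 + 9*7 + 31 mod 53 = 13
LHS = RHS

Yes, on the curve


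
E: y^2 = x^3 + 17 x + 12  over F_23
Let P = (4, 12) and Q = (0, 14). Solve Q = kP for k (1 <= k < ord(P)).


Enumerate multiples of P until we hit Q = (0, 14):
  1P = (4, 12)
  2P = (8, 4)
  3P = (15, 10)
  4P = (20, 16)
  5P = (12, 9)
  6P = (19, 8)
  7P = (6, 10)
  8P = (14, 21)
  9P = (18, 3)
  10P = (2, 13)
  11P = (0, 9)
  12P = (21, 4)
  13P = (10, 3)
  14P = (17, 19)
  15P = (11, 9)
  16P = (11, 14)
  17P = (17, 4)
  18P = (10, 20)
  19P = (21, 19)
  20P = (0, 14)
Match found at i = 20.

k = 20


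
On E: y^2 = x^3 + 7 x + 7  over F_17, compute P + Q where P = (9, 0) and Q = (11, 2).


P != Q, so use the chord formula.
s = (y2 - y1) / (x2 - x1) = (2) / (2) mod 17 = 1
x3 = s^2 - x1 - x2 mod 17 = 1^2 - 9 - 11 = 15
y3 = s (x1 - x3) - y1 mod 17 = 1 * (9 - 15) - 0 = 11

P + Q = (15, 11)


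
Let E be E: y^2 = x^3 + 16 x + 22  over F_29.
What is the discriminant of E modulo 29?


4 a^3 + 27 b^2 = 4*16^3 + 27*22^2 = 16384 + 13068 = 29452
Delta = -16 * (29452) = -471232
Delta mod 29 = 18

Delta = 18 (mod 29)


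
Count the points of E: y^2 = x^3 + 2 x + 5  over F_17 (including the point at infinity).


For each x in F_17, count y with y^2 = x^3 + 2 x + 5 mod 17:
  x = 1: RHS = 8, y in [5, 12]  -> 2 point(s)
  x = 2: RHS = 0, y in [0]  -> 1 point(s)
  x = 3: RHS = 4, y in [2, 15]  -> 2 point(s)
  x = 4: RHS = 9, y in [3, 14]  -> 2 point(s)
  x = 5: RHS = 4, y in [2, 15]  -> 2 point(s)
  x = 9: RHS = 4, y in [2, 15]  -> 2 point(s)
  x = 11: RHS = 15, y in [7, 10]  -> 2 point(s)
  x = 13: RHS = 1, y in [1, 16]  -> 2 point(s)
  x = 16: RHS = 2, y in [6, 11]  -> 2 point(s)
Affine points: 17. Add the point at infinity: total = 18.

#E(F_17) = 18


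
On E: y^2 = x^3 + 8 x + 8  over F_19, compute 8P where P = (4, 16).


k = 8 = 1000_2 (binary, LSB first: 0001)
Double-and-add from P = (4, 16):
  bit 0 = 0: acc unchanged = O
  bit 1 = 0: acc unchanged = O
  bit 2 = 0: acc unchanged = O
  bit 3 = 1: acc = O + (10, 9) = (10, 9)

8P = (10, 9)


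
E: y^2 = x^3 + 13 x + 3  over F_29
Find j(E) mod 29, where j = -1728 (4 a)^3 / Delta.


Delta = -16(4 a^3 + 27 b^2) mod 29 = 11
-1728 * (4 a)^3 = -1728 * (4*13)^3 mod 29 = 18
j = 18 * 11^(-1) mod 29 = 28

j = 28 (mod 29)


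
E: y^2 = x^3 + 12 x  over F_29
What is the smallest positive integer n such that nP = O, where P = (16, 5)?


Compute successive multiples of P until we hit O:
  1P = (16, 5)
  2P = (20, 2)
  3P = (28, 4)
  4P = (13, 2)
  5P = (1, 10)
  6P = (25, 27)
  7P = (4, 5)
  8P = (9, 24)
  ... (continuing to 17P)
  17P = O

ord(P) = 17


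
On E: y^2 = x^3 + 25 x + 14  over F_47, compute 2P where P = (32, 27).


Doubling: s = (3 x1^2 + a) / (2 y1)
s = (3*32^2 + 25) / (2*27) mod 47 = 6
x3 = s^2 - 2 x1 mod 47 = 6^2 - 2*32 = 19
y3 = s (x1 - x3) - y1 mod 47 = 6 * (32 - 19) - 27 = 4

2P = (19, 4)


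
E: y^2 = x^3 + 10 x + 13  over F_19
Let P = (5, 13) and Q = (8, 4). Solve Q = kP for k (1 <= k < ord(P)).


Enumerate multiples of P until we hit Q = (8, 4):
  1P = (5, 13)
  2P = (6, 2)
  3P = (15, 2)
  4P = (8, 15)
  5P = (17, 17)
  6P = (14, 3)
  7P = (1, 10)
  8P = (10, 7)
  9P = (10, 12)
  10P = (1, 9)
  11P = (14, 16)
  12P = (17, 2)
  13P = (8, 4)
Match found at i = 13.

k = 13


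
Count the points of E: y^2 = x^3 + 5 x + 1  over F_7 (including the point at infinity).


For each x in F_7, count y with y^2 = x^3 + 5 x + 1 mod 7:
  x = 0: RHS = 1, y in [1, 6]  -> 2 point(s)
  x = 1: RHS = 0, y in [0]  -> 1 point(s)
  x = 3: RHS = 1, y in [1, 6]  -> 2 point(s)
  x = 4: RHS = 1, y in [1, 6]  -> 2 point(s)
  x = 5: RHS = 4, y in [2, 5]  -> 2 point(s)
  x = 6: RHS = 2, y in [3, 4]  -> 2 point(s)
Affine points: 11. Add the point at infinity: total = 12.

#E(F_7) = 12


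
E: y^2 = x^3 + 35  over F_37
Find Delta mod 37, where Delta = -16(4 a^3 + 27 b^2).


4 a^3 + 27 b^2 = 4*0^3 + 27*35^2 = 0 + 33075 = 33075
Delta = -16 * (33075) = -529200
Delta mod 37 = 11

Delta = 11 (mod 37)


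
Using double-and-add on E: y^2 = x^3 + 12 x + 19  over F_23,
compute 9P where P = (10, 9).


k = 9 = 1001_2 (binary, LSB first: 1001)
Double-and-add from P = (10, 9):
  bit 0 = 1: acc = O + (10, 9) = (10, 9)
  bit 1 = 0: acc unchanged = (10, 9)
  bit 2 = 0: acc unchanged = (10, 9)
  bit 3 = 1: acc = (10, 9) + (8, 12) = (13, 7)

9P = (13, 7)


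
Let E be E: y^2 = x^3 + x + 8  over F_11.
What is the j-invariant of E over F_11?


Delta = -16(4 a^3 + 27 b^2) mod 11 = 8
-1728 * (4 a)^3 = -1728 * (4*1)^3 mod 11 = 2
j = 2 * 8^(-1) mod 11 = 3

j = 3 (mod 11)


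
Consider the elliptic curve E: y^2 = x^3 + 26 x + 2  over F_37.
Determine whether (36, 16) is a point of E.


Check whether y^2 = x^3 + 26 x + 2 (mod 37) for (x, y) = (36, 16).
LHS: y^2 = 16^2 mod 37 = 34
RHS: x^3 + 26 x + 2 = 36^3 + 26*36 + 2 mod 37 = 12
LHS != RHS

No, not on the curve


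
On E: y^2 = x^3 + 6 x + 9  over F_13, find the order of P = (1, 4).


Compute successive multiples of P until we hit O:
  1P = (1, 4)
  2P = (8, 6)
  3P = (7, 11)
  4P = (6, 1)
  5P = (10, 4)
  6P = (2, 9)
  7P = (9, 8)
  8P = (0, 3)
  ... (continuing to 17P)
  17P = O

ord(P) = 17


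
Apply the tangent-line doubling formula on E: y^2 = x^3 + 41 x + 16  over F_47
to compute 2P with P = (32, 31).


Doubling: s = (3 x1^2 + a) / (2 y1)
s = (3*32^2 + 41) / (2*31) mod 47 = 7
x3 = s^2 - 2 x1 mod 47 = 7^2 - 2*32 = 32
y3 = s (x1 - x3) - y1 mod 47 = 7 * (32 - 32) - 31 = 16

2P = (32, 16)


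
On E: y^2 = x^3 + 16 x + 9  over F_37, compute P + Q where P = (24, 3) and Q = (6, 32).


P != Q, so use the chord formula.
s = (y2 - y1) / (x2 - x1) = (29) / (19) mod 37 = 21
x3 = s^2 - x1 - x2 mod 37 = 21^2 - 24 - 6 = 4
y3 = s (x1 - x3) - y1 mod 37 = 21 * (24 - 4) - 3 = 10

P + Q = (4, 10)


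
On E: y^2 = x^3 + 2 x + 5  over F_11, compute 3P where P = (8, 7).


k = 3 = 11_2 (binary, LSB first: 11)
Double-and-add from P = (8, 7):
  bit 0 = 1: acc = O + (8, 7) = (8, 7)
  bit 1 = 1: acc = (8, 7) + (9, 9) = (9, 2)

3P = (9, 2)


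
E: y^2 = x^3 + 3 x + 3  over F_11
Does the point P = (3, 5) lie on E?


Check whether y^2 = x^3 + 3 x + 3 (mod 11) for (x, y) = (3, 5).
LHS: y^2 = 5^2 mod 11 = 3
RHS: x^3 + 3 x + 3 = 3^3 + 3*3 + 3 mod 11 = 6
LHS != RHS

No, not on the curve


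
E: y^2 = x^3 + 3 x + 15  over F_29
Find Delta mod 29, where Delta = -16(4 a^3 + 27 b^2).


4 a^3 + 27 b^2 = 4*3^3 + 27*15^2 = 108 + 6075 = 6183
Delta = -16 * (6183) = -98928
Delta mod 29 = 20

Delta = 20 (mod 29)


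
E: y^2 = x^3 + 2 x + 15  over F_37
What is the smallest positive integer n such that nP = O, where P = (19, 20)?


Compute successive multiples of P until we hit O:
  1P = (19, 20)
  2P = (15, 33)
  3P = (2, 8)
  4P = (6, 24)
  5P = (11, 6)
  6P = (17, 2)
  7P = (8, 5)
  8P = (14, 7)
  ... (continuing to 20P)
  20P = O

ord(P) = 20


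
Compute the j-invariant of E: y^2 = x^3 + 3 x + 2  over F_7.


Delta = -16(4 a^3 + 27 b^2) mod 7 = 2
-1728 * (4 a)^3 = -1728 * (4*3)^3 mod 7 = 6
j = 6 * 2^(-1) mod 7 = 3

j = 3 (mod 7)


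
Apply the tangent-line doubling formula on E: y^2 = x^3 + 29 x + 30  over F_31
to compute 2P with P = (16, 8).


Doubling: s = (3 x1^2 + a) / (2 y1)
s = (3*16^2 + 29) / (2*8) mod 31 = 13
x3 = s^2 - 2 x1 mod 31 = 13^2 - 2*16 = 13
y3 = s (x1 - x3) - y1 mod 31 = 13 * (16 - 13) - 8 = 0

2P = (13, 0)


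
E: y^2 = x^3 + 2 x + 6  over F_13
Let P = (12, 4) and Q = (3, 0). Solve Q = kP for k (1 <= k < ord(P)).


Enumerate multiples of P until we hit Q = (3, 0):
  1P = (12, 4)
  2P = (3, 0)
Match found at i = 2.

k = 2


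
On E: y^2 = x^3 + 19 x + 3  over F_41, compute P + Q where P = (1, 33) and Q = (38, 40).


P != Q, so use the chord formula.
s = (y2 - y1) / (x2 - x1) = (7) / (37) mod 41 = 29
x3 = s^2 - x1 - x2 mod 41 = 29^2 - 1 - 38 = 23
y3 = s (x1 - x3) - y1 mod 41 = 29 * (1 - 23) - 33 = 26

P + Q = (23, 26)


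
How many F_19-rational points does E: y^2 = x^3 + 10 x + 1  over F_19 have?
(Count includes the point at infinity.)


For each x in F_19, count y with y^2 = x^3 + 10 x + 1 mod 19:
  x = 0: RHS = 1, y in [1, 18]  -> 2 point(s)
  x = 3: RHS = 1, y in [1, 18]  -> 2 point(s)
  x = 5: RHS = 5, y in [9, 10]  -> 2 point(s)
  x = 6: RHS = 11, y in [7, 12]  -> 2 point(s)
  x = 8: RHS = 4, y in [2, 17]  -> 2 point(s)
  x = 11: RHS = 17, y in [6, 13]  -> 2 point(s)
  x = 12: RHS = 6, y in [5, 14]  -> 2 point(s)
  x = 14: RHS = 16, y in [4, 15]  -> 2 point(s)
  x = 15: RHS = 11, y in [7, 12]  -> 2 point(s)
  x = 16: RHS = 1, y in [1, 18]  -> 2 point(s)
  x = 17: RHS = 11, y in [7, 12]  -> 2 point(s)
  x = 18: RHS = 9, y in [3, 16]  -> 2 point(s)
Affine points: 24. Add the point at infinity: total = 25.

#E(F_19) = 25


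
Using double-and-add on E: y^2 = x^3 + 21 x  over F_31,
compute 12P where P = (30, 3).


k = 12 = 1100_2 (binary, LSB first: 0011)
Double-and-add from P = (30, 3):
  bit 0 = 0: acc unchanged = O
  bit 1 = 0: acc unchanged = O
  bit 2 = 1: acc = O + (2, 22) = (2, 22)
  bit 3 = 1: acc = (2, 22) + (14, 0) = (2, 9)

12P = (2, 9)


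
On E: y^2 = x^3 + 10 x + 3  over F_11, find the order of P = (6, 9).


Compute successive multiples of P until we hit O:
  1P = (6, 9)
  2P = (3, 7)
  3P = (0, 6)
  4P = (8, 1)
  5P = (2, 8)
  6P = (1, 6)
  7P = (7, 8)
  8P = (10, 6)
  ... (continuing to 17P)
  17P = O

ord(P) = 17


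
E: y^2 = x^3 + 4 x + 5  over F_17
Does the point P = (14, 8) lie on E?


Check whether y^2 = x^3 + 4 x + 5 (mod 17) for (x, y) = (14, 8).
LHS: y^2 = 8^2 mod 17 = 13
RHS: x^3 + 4 x + 5 = 14^3 + 4*14 + 5 mod 17 = 0
LHS != RHS

No, not on the curve


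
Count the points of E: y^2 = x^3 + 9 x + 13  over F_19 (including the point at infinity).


For each x in F_19, count y with y^2 = x^3 + 9 x + 13 mod 19:
  x = 1: RHS = 4, y in [2, 17]  -> 2 point(s)
  x = 2: RHS = 1, y in [1, 18]  -> 2 point(s)
  x = 6: RHS = 17, y in [6, 13]  -> 2 point(s)
  x = 7: RHS = 1, y in [1, 18]  -> 2 point(s)
  x = 9: RHS = 6, y in [5, 14]  -> 2 point(s)
  x = 10: RHS = 1, y in [1, 18]  -> 2 point(s)
  x = 12: RHS = 6, y in [5, 14]  -> 2 point(s)
  x = 13: RHS = 9, y in [3, 16]  -> 2 point(s)
  x = 16: RHS = 16, y in [4, 15]  -> 2 point(s)
  x = 17: RHS = 6, y in [5, 14]  -> 2 point(s)
Affine points: 20. Add the point at infinity: total = 21.

#E(F_19) = 21


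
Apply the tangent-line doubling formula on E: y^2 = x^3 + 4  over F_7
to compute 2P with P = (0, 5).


Doubling: s = (3 x1^2 + a) / (2 y1)
s = (3*0^2 + 0) / (2*5) mod 7 = 0
x3 = s^2 - 2 x1 mod 7 = 0^2 - 2*0 = 0
y3 = s (x1 - x3) - y1 mod 7 = 0 * (0 - 0) - 5 = 2

2P = (0, 2)


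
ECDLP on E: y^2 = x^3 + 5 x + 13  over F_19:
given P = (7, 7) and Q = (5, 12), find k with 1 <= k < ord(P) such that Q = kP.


Enumerate multiples of P until we hit Q = (5, 12):
  1P = (7, 7)
  2P = (5, 12)
Match found at i = 2.

k = 2


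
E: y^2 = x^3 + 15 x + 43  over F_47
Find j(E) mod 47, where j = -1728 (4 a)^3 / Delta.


Delta = -16(4 a^3 + 27 b^2) mod 47 = 9
-1728 * (4 a)^3 = -1728 * (4*15)^3 mod 47 = 9
j = 9 * 9^(-1) mod 47 = 1

j = 1 (mod 47)


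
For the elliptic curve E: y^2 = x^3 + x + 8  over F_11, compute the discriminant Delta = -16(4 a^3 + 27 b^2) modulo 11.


4 a^3 + 27 b^2 = 4*1^3 + 27*8^2 = 4 + 1728 = 1732
Delta = -16 * (1732) = -27712
Delta mod 11 = 8

Delta = 8 (mod 11)


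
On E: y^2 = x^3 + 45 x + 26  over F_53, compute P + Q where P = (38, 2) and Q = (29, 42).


P != Q, so use the chord formula.
s = (y2 - y1) / (x2 - x1) = (40) / (44) mod 53 = 25
x3 = s^2 - x1 - x2 mod 53 = 25^2 - 38 - 29 = 28
y3 = s (x1 - x3) - y1 mod 53 = 25 * (38 - 28) - 2 = 36

P + Q = (28, 36)


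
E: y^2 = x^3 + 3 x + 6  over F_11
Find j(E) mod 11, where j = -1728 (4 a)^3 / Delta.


Delta = -16(4 a^3 + 27 b^2) mod 11 = 1
-1728 * (4 a)^3 = -1728 * (4*3)^3 mod 11 = 10
j = 10 * 1^(-1) mod 11 = 10

j = 10 (mod 11)


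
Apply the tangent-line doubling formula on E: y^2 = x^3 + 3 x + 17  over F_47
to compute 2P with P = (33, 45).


Doubling: s = (3 x1^2 + a) / (2 y1)
s = (3*33^2 + 3) / (2*45) mod 47 = 5
x3 = s^2 - 2 x1 mod 47 = 5^2 - 2*33 = 6
y3 = s (x1 - x3) - y1 mod 47 = 5 * (33 - 6) - 45 = 43

2P = (6, 43)


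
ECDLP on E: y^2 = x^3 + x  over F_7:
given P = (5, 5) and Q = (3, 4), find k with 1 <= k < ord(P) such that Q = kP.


Enumerate multiples of P until we hit Q = (3, 4):
  1P = (5, 5)
  2P = (1, 3)
  3P = (3, 3)
  4P = (0, 0)
  5P = (3, 4)
Match found at i = 5.

k = 5


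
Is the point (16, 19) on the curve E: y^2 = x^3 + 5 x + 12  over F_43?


Check whether y^2 = x^3 + 5 x + 12 (mod 43) for (x, y) = (16, 19).
LHS: y^2 = 19^2 mod 43 = 17
RHS: x^3 + 5 x + 12 = 16^3 + 5*16 + 12 mod 43 = 17
LHS = RHS

Yes, on the curve


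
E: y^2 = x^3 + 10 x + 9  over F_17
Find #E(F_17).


For each x in F_17, count y with y^2 = x^3 + 10 x + 9 mod 17:
  x = 0: RHS = 9, y in [3, 14]  -> 2 point(s)
  x = 3: RHS = 15, y in [7, 10]  -> 2 point(s)
  x = 6: RHS = 13, y in [8, 9]  -> 2 point(s)
  x = 10: RHS = 4, y in [2, 15]  -> 2 point(s)
  x = 12: RHS = 4, y in [2, 15]  -> 2 point(s)
  x = 15: RHS = 15, y in [7, 10]  -> 2 point(s)
  x = 16: RHS = 15, y in [7, 10]  -> 2 point(s)
Affine points: 14. Add the point at infinity: total = 15.

#E(F_17) = 15


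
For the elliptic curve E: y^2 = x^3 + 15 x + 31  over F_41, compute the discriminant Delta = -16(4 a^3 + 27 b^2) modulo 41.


4 a^3 + 27 b^2 = 4*15^3 + 27*31^2 = 13500 + 25947 = 39447
Delta = -16 * (39447) = -631152
Delta mod 41 = 2

Delta = 2 (mod 41)


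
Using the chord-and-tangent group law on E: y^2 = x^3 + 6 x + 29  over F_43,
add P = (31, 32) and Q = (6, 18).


P != Q, so use the chord formula.
s = (y2 - y1) / (x2 - x1) = (29) / (18) mod 43 = 4
x3 = s^2 - x1 - x2 mod 43 = 4^2 - 31 - 6 = 22
y3 = s (x1 - x3) - y1 mod 43 = 4 * (31 - 22) - 32 = 4

P + Q = (22, 4)


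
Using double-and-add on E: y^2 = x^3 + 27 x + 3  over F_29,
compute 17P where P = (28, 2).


k = 17 = 10001_2 (binary, LSB first: 10001)
Double-and-add from P = (28, 2):
  bit 0 = 1: acc = O + (28, 2) = (28, 2)
  bit 1 = 0: acc unchanged = (28, 2)
  bit 2 = 0: acc unchanged = (28, 2)
  bit 3 = 0: acc unchanged = (28, 2)
  bit 4 = 1: acc = (28, 2) + (14, 14) = (12, 5)

17P = (12, 5)


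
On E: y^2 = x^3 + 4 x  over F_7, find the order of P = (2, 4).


Compute successive multiples of P until we hit O:
  1P = (2, 4)
  2P = (0, 0)
  3P = (2, 3)
  4P = O

ord(P) = 4


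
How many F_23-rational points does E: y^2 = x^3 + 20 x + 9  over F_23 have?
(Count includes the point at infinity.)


For each x in F_23, count y with y^2 = x^3 + 20 x + 9 mod 23:
  x = 0: RHS = 9, y in [3, 20]  -> 2 point(s)
  x = 3: RHS = 4, y in [2, 21]  -> 2 point(s)
  x = 5: RHS = 4, y in [2, 21]  -> 2 point(s)
  x = 6: RHS = 0, y in [0]  -> 1 point(s)
  x = 7: RHS = 9, y in [3, 20]  -> 2 point(s)
  x = 10: RHS = 13, y in [6, 17]  -> 2 point(s)
  x = 15: RHS = 4, y in [2, 21]  -> 2 point(s)
  x = 16: RHS = 9, y in [3, 20]  -> 2 point(s)
  x = 17: RHS = 18, y in [8, 15]  -> 2 point(s)
  x = 19: RHS = 3, y in [7, 16]  -> 2 point(s)
Affine points: 19. Add the point at infinity: total = 20.

#E(F_23) = 20


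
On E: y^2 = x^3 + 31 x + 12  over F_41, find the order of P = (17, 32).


Compute successive multiples of P until we hit O:
  1P = (17, 32)
  2P = (3, 3)
  3P = (5, 28)
  4P = (10, 25)
  5P = (15, 11)
  6P = (27, 27)
  7P = (28, 35)
  8P = (12, 29)
  ... (continuing to 44P)
  44P = O

ord(P) = 44


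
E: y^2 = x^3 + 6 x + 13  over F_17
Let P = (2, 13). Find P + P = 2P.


Doubling: s = (3 x1^2 + a) / (2 y1)
s = (3*2^2 + 6) / (2*13) mod 17 = 2
x3 = s^2 - 2 x1 mod 17 = 2^2 - 2*2 = 0
y3 = s (x1 - x3) - y1 mod 17 = 2 * (2 - 0) - 13 = 8

2P = (0, 8)


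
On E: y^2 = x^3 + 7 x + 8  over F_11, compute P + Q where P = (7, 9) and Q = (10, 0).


P != Q, so use the chord formula.
s = (y2 - y1) / (x2 - x1) = (2) / (3) mod 11 = 8
x3 = s^2 - x1 - x2 mod 11 = 8^2 - 7 - 10 = 3
y3 = s (x1 - x3) - y1 mod 11 = 8 * (7 - 3) - 9 = 1

P + Q = (3, 1)


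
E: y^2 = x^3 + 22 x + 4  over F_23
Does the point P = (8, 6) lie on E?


Check whether y^2 = x^3 + 22 x + 4 (mod 23) for (x, y) = (8, 6).
LHS: y^2 = 6^2 mod 23 = 13
RHS: x^3 + 22 x + 4 = 8^3 + 22*8 + 4 mod 23 = 2
LHS != RHS

No, not on the curve


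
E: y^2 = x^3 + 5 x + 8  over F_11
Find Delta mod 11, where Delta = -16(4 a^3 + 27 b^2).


4 a^3 + 27 b^2 = 4*5^3 + 27*8^2 = 500 + 1728 = 2228
Delta = -16 * (2228) = -35648
Delta mod 11 = 3

Delta = 3 (mod 11)


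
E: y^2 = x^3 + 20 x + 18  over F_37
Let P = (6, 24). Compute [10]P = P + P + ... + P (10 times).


k = 10 = 1010_2 (binary, LSB first: 0101)
Double-and-add from P = (6, 24):
  bit 0 = 0: acc unchanged = O
  bit 1 = 1: acc = O + (28, 16) = (28, 16)
  bit 2 = 0: acc unchanged = (28, 16)
  bit 3 = 1: acc = (28, 16) + (15, 20) = (30, 33)

10P = (30, 33)


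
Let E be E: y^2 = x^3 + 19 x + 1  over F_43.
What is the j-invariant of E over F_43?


Delta = -16(4 a^3 + 27 b^2) mod 43 = 9
-1728 * (4 a)^3 = -1728 * (4*19)^3 mod 43 = 2
j = 2 * 9^(-1) mod 43 = 5

j = 5 (mod 43)


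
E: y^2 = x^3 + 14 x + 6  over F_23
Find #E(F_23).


For each x in F_23, count y with y^2 = x^3 + 14 x + 6 mod 23:
  x = 0: RHS = 6, y in [11, 12]  -> 2 point(s)
  x = 3: RHS = 6, y in [11, 12]  -> 2 point(s)
  x = 8: RHS = 9, y in [3, 20]  -> 2 point(s)
  x = 12: RHS = 16, y in [4, 19]  -> 2 point(s)
  x = 13: RHS = 16, y in [4, 19]  -> 2 point(s)
  x = 14: RHS = 2, y in [5, 18]  -> 2 point(s)
  x = 15: RHS = 3, y in [7, 16]  -> 2 point(s)
  x = 16: RHS = 2, y in [5, 18]  -> 2 point(s)
  x = 18: RHS = 18, y in [8, 15]  -> 2 point(s)
  x = 19: RHS = 1, y in [1, 22]  -> 2 point(s)
  x = 20: RHS = 6, y in [11, 12]  -> 2 point(s)
  x = 21: RHS = 16, y in [4, 19]  -> 2 point(s)
Affine points: 24. Add the point at infinity: total = 25.

#E(F_23) = 25


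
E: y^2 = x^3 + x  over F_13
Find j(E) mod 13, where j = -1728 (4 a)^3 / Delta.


Delta = -16(4 a^3 + 27 b^2) mod 13 = 1
-1728 * (4 a)^3 = -1728 * (4*1)^3 mod 13 = 12
j = 12 * 1^(-1) mod 13 = 12

j = 12 (mod 13)


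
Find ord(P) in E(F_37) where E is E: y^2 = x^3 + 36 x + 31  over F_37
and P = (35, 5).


Compute successive multiples of P until we hit O:
  1P = (35, 5)
  2P = (30, 19)
  3P = (5, 22)
  4P = (18, 31)
  5P = (9, 14)
  6P = (27, 15)
  7P = (2, 0)
  8P = (27, 22)
  ... (continuing to 14P)
  14P = O

ord(P) = 14


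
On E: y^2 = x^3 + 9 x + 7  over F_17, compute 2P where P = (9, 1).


Doubling: s = (3 x1^2 + a) / (2 y1)
s = (3*9^2 + 9) / (2*1) mod 17 = 7
x3 = s^2 - 2 x1 mod 17 = 7^2 - 2*9 = 14
y3 = s (x1 - x3) - y1 mod 17 = 7 * (9 - 14) - 1 = 15

2P = (14, 15)


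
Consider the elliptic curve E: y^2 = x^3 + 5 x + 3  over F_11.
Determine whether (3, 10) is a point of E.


Check whether y^2 = x^3 + 5 x + 3 (mod 11) for (x, y) = (3, 10).
LHS: y^2 = 10^2 mod 11 = 1
RHS: x^3 + 5 x + 3 = 3^3 + 5*3 + 3 mod 11 = 1
LHS = RHS

Yes, on the curve


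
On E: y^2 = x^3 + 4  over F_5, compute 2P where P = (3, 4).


k = 2 = 10_2 (binary, LSB first: 01)
Double-and-add from P = (3, 4):
  bit 0 = 0: acc unchanged = O
  bit 1 = 1: acc = O + (0, 3) = (0, 3)

2P = (0, 3)


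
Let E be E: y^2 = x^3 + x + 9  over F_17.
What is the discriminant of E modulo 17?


4 a^3 + 27 b^2 = 4*1^3 + 27*9^2 = 4 + 2187 = 2191
Delta = -16 * (2191) = -35056
Delta mod 17 = 15

Delta = 15 (mod 17)


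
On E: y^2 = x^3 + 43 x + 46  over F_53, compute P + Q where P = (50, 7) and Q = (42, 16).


P != Q, so use the chord formula.
s = (y2 - y1) / (x2 - x1) = (9) / (45) mod 53 = 32
x3 = s^2 - x1 - x2 mod 53 = 32^2 - 50 - 42 = 31
y3 = s (x1 - x3) - y1 mod 53 = 32 * (50 - 31) - 7 = 18

P + Q = (31, 18)


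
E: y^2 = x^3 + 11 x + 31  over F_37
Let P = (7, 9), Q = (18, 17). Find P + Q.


P != Q, so use the chord formula.
s = (y2 - y1) / (x2 - x1) = (8) / (11) mod 37 = 31
x3 = s^2 - x1 - x2 mod 37 = 31^2 - 7 - 18 = 11
y3 = s (x1 - x3) - y1 mod 37 = 31 * (7 - 11) - 9 = 15

P + Q = (11, 15)


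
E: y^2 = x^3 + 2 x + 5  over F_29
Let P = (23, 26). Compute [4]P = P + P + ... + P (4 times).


k = 4 = 100_2 (binary, LSB first: 001)
Double-and-add from P = (23, 26):
  bit 0 = 0: acc unchanged = O
  bit 1 = 0: acc unchanged = O
  bit 2 = 1: acc = O + (25, 22) = (25, 22)

4P = (25, 22)


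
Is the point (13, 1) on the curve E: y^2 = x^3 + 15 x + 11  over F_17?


Check whether y^2 = x^3 + 15 x + 11 (mod 17) for (x, y) = (13, 1).
LHS: y^2 = 1^2 mod 17 = 1
RHS: x^3 + 15 x + 11 = 13^3 + 15*13 + 11 mod 17 = 6
LHS != RHS

No, not on the curve


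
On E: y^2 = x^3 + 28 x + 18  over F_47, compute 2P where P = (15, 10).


Doubling: s = (3 x1^2 + a) / (2 y1)
s = (3*15^2 + 28) / (2*10) mod 47 = 14
x3 = s^2 - 2 x1 mod 47 = 14^2 - 2*15 = 25
y3 = s (x1 - x3) - y1 mod 47 = 14 * (15 - 25) - 10 = 38

2P = (25, 38)


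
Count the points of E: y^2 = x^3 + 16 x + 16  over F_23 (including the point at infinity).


For each x in F_23, count y with y^2 = x^3 + 16 x + 16 mod 23:
  x = 0: RHS = 16, y in [4, 19]  -> 2 point(s)
  x = 4: RHS = 6, y in [11, 12]  -> 2 point(s)
  x = 6: RHS = 6, y in [11, 12]  -> 2 point(s)
  x = 8: RHS = 12, y in [9, 14]  -> 2 point(s)
  x = 10: RHS = 3, y in [7, 16]  -> 2 point(s)
  x = 12: RHS = 4, y in [2, 21]  -> 2 point(s)
  x = 13: RHS = 6, y in [11, 12]  -> 2 point(s)
  x = 17: RHS = 3, y in [7, 16]  -> 2 point(s)
  x = 18: RHS = 18, y in [8, 15]  -> 2 point(s)
  x = 19: RHS = 3, y in [7, 16]  -> 2 point(s)
Affine points: 20. Add the point at infinity: total = 21.

#E(F_23) = 21


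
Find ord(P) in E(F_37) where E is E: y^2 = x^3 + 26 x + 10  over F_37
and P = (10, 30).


Compute successive multiples of P until we hit O:
  1P = (10, 30)
  2P = (8, 8)
  3P = (29, 20)
  4P = (28, 34)
  5P = (26, 24)
  6P = (26, 13)
  7P = (28, 3)
  8P = (29, 17)
  ... (continuing to 11P)
  11P = O

ord(P) = 11


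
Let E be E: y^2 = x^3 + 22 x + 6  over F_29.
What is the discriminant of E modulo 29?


4 a^3 + 27 b^2 = 4*22^3 + 27*6^2 = 42592 + 972 = 43564
Delta = -16 * (43564) = -697024
Delta mod 29 = 20

Delta = 20 (mod 29)


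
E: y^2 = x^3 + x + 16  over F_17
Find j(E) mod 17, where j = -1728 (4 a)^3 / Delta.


Delta = -16(4 a^3 + 27 b^2) mod 17 = 14
-1728 * (4 a)^3 = -1728 * (4*1)^3 mod 17 = 10
j = 10 * 14^(-1) mod 17 = 8

j = 8 (mod 17)


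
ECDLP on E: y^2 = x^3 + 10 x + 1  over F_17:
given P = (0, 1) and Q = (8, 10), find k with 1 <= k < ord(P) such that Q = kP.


Enumerate multiples of P until we hit Q = (8, 10):
  1P = (0, 1)
  2P = (8, 10)
Match found at i = 2.

k = 2


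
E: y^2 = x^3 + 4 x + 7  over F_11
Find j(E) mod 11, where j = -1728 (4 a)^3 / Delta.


Delta = -16(4 a^3 + 27 b^2) mod 11 = 3
-1728 * (4 a)^3 = -1728 * (4*4)^3 mod 11 = 7
j = 7 * 3^(-1) mod 11 = 6

j = 6 (mod 11)


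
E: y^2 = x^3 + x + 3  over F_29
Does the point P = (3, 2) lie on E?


Check whether y^2 = x^3 + 1 x + 3 (mod 29) for (x, y) = (3, 2).
LHS: y^2 = 2^2 mod 29 = 4
RHS: x^3 + 1 x + 3 = 3^3 + 1*3 + 3 mod 29 = 4
LHS = RHS

Yes, on the curve


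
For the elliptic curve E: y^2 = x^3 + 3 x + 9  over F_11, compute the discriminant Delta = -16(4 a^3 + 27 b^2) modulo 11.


4 a^3 + 27 b^2 = 4*3^3 + 27*9^2 = 108 + 2187 = 2295
Delta = -16 * (2295) = -36720
Delta mod 11 = 9

Delta = 9 (mod 11)


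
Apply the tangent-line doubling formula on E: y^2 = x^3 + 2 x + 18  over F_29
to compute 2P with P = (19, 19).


Doubling: s = (3 x1^2 + a) / (2 y1)
s = (3*19^2 + 2) / (2*19) mod 29 = 11
x3 = s^2 - 2 x1 mod 29 = 11^2 - 2*19 = 25
y3 = s (x1 - x3) - y1 mod 29 = 11 * (19 - 25) - 19 = 2

2P = (25, 2)


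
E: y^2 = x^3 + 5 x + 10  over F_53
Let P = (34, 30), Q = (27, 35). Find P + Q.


P != Q, so use the chord formula.
s = (y2 - y1) / (x2 - x1) = (5) / (46) mod 53 = 22
x3 = s^2 - x1 - x2 mod 53 = 22^2 - 34 - 27 = 52
y3 = s (x1 - x3) - y1 mod 53 = 22 * (34 - 52) - 30 = 51

P + Q = (52, 51)


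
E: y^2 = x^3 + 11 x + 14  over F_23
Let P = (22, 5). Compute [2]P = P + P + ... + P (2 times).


k = 2 = 10_2 (binary, LSB first: 01)
Double-and-add from P = (22, 5):
  bit 0 = 0: acc unchanged = O
  bit 1 = 1: acc = O + (15, 14) = (15, 14)

2P = (15, 14)


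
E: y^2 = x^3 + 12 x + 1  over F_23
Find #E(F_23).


For each x in F_23, count y with y^2 = x^3 + 12 x + 1 mod 23:
  x = 0: RHS = 1, y in [1, 22]  -> 2 point(s)
  x = 3: RHS = 18, y in [8, 15]  -> 2 point(s)
  x = 5: RHS = 2, y in [5, 18]  -> 2 point(s)
  x = 6: RHS = 13, y in [6, 17]  -> 2 point(s)
  x = 13: RHS = 8, y in [10, 13]  -> 2 point(s)
  x = 17: RHS = 12, y in [9, 14]  -> 2 point(s)
  x = 18: RHS = 0, y in [0]  -> 1 point(s)
  x = 19: RHS = 4, y in [2, 21]  -> 2 point(s)
Affine points: 15. Add the point at infinity: total = 16.

#E(F_23) = 16
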